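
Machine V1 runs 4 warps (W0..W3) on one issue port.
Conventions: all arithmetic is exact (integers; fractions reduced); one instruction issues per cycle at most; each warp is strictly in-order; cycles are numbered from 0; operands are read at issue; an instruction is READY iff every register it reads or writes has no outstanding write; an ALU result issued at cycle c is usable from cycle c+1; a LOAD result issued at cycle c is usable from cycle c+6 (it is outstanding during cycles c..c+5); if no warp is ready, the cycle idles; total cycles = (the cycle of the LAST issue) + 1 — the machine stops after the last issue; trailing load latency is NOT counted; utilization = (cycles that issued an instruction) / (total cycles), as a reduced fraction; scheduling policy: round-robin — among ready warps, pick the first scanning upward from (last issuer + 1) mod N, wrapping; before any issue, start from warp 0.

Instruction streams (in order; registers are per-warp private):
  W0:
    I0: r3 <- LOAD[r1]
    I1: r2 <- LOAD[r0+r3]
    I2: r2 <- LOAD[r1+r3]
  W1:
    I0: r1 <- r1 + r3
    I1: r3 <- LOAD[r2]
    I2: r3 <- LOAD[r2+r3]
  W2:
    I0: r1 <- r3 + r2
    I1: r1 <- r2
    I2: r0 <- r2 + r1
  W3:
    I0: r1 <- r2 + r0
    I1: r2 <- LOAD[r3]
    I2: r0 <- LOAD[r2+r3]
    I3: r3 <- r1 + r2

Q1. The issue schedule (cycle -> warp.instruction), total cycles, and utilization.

cycle 0: W0.I0
cycle 1: W1.I0
cycle 2: W2.I0
cycle 3: W3.I0
cycle 4: W1.I1
cycle 5: W2.I1
cycle 6: W3.I1
cycle 7: W0.I1
cycle 8: W2.I2
cycle 9: idle
cycle 10: W1.I2
cycle 11: idle
cycle 12: W3.I2
cycle 13: W0.I2
cycle 14: W3.I3

Answer: 15 cycles, utilization 13/15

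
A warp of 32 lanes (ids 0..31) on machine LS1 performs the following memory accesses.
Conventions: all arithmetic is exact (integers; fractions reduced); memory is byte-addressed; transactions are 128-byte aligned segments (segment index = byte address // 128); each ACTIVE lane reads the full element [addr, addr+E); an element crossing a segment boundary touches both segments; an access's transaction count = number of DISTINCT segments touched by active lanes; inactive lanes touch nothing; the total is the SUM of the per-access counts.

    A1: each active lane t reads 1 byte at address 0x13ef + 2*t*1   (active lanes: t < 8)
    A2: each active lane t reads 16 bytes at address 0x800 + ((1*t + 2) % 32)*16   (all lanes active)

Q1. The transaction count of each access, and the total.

A1: 1 transaction
A2: 4 transactions

Answer: 1,4; total 5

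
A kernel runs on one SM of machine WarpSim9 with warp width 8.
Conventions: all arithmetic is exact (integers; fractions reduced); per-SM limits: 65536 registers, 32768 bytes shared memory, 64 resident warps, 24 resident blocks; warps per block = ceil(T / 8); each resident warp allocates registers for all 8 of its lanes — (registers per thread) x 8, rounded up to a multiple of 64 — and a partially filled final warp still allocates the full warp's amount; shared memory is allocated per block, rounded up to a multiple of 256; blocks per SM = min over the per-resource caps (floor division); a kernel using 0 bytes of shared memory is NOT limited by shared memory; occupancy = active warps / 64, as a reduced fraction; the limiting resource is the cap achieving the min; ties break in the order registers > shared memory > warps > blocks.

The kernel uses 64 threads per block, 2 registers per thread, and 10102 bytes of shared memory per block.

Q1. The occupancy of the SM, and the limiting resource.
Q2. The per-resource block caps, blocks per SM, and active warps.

Answer: occupancy 3/8, limited by shared memory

registers: 128 blocks
shared memory: 3 blocks
warps: 8 blocks
blocks: 24 blocks

Answer: 3 blocks, 24 active warps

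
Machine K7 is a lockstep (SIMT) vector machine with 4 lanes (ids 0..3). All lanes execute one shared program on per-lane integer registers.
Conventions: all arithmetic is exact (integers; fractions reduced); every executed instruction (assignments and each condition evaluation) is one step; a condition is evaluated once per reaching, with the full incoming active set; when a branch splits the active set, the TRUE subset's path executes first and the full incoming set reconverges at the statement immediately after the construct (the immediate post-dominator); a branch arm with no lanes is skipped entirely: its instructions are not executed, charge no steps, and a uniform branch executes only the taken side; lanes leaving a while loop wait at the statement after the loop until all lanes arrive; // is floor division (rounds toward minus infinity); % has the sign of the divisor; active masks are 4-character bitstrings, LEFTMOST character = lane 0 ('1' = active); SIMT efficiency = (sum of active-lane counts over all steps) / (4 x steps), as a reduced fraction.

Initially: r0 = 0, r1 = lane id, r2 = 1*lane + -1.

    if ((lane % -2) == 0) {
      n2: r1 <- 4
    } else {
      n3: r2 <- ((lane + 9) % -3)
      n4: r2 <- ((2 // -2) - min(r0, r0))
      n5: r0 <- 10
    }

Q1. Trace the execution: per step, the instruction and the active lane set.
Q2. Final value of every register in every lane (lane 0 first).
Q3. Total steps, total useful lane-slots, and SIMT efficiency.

step 0: eval ((lane % -2) == 0)      1111
step 1: r1 <- 4                      1010
step 2: r2 <- ((lane + 9) % -3)      0101
step 3: r2 <- ((2 // -2) - min(r0, r0)) 0101
step 4: r0 <- 10                     0101

Answer: 5 steps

r0: 0,10,0,10
r1: 4,1,4,3
r2: -1,-1,1,-1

steps = 5; useful = 12; efficiency = 12/20 = 3/5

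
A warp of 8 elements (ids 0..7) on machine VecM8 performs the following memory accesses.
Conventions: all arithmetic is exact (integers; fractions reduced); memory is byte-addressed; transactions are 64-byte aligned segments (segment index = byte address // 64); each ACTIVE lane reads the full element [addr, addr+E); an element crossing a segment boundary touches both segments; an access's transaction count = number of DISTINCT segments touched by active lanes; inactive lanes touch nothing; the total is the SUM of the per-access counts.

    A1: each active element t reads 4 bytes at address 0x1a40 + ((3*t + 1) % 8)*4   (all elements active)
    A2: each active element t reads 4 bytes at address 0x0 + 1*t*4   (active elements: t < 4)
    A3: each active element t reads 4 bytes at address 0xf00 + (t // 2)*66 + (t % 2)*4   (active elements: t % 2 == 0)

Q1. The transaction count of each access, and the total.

A1: 1 transaction
A2: 1 transaction
A3: 4 transactions

Answer: 1,1,4; total 6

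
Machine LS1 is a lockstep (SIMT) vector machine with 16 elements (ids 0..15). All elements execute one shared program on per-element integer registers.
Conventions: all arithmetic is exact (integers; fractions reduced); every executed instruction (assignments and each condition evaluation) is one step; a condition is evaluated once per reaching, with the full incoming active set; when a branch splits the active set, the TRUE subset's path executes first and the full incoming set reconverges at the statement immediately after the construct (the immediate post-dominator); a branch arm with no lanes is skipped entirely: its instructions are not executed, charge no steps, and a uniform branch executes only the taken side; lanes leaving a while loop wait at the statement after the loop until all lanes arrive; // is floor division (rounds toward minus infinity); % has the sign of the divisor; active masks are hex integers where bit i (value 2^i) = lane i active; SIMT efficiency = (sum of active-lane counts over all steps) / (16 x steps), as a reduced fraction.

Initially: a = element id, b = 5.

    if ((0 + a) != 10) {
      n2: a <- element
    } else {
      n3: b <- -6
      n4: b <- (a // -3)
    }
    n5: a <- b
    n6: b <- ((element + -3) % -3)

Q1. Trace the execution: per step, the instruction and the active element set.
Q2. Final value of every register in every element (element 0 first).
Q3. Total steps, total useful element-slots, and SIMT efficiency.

step 0: eval ((0 + a) != 10)         0xffff
step 1: a <- element                 0xfbff
step 2: b <- -6                      0x0400
step 3: b <- (a // -3)               0x0400
step 4: a <- b                       0xffff
step 5: b <- ((element + -3) % -3)   0xffff

Answer: 6 steps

a: 5,5,5,5,5,5,5,5,5,5,-4,5,5,5,5,5
b: 0,-2,-1,0,-2,-1,0,-2,-1,0,-2,-1,0,-2,-1,0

steps = 6; useful = 65; efficiency = 65/96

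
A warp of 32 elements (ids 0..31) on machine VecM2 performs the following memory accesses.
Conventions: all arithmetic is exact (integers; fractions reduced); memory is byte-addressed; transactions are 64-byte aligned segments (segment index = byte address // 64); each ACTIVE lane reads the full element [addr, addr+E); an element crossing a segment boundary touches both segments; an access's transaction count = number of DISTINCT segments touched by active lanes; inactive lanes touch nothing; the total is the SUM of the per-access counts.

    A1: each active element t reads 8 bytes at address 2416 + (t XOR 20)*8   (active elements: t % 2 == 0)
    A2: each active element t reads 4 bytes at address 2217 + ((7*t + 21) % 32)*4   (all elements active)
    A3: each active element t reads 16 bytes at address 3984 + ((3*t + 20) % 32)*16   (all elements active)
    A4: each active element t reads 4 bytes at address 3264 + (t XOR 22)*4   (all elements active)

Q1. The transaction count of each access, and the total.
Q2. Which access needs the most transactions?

A1: 5 transactions
A2: 3 transactions
A3: 9 transactions
A4: 2 transactions

Answer: 5,3,9,2; total 19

Answer: A3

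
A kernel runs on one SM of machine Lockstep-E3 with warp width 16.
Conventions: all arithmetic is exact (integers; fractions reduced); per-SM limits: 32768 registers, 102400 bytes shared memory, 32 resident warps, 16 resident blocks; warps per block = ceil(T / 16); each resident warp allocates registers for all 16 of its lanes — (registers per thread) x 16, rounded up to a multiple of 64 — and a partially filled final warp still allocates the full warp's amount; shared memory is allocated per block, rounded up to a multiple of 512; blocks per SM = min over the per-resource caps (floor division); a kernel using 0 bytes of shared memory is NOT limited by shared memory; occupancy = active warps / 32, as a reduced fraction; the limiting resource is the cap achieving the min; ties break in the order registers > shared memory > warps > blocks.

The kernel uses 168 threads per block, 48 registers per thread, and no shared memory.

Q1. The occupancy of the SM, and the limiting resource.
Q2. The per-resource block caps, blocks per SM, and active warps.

Answer: occupancy 11/16, limited by warps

registers: 3 blocks
shared memory: no limit (kernel uses none)
warps: 2 blocks
blocks: 16 blocks

Answer: 2 blocks, 22 active warps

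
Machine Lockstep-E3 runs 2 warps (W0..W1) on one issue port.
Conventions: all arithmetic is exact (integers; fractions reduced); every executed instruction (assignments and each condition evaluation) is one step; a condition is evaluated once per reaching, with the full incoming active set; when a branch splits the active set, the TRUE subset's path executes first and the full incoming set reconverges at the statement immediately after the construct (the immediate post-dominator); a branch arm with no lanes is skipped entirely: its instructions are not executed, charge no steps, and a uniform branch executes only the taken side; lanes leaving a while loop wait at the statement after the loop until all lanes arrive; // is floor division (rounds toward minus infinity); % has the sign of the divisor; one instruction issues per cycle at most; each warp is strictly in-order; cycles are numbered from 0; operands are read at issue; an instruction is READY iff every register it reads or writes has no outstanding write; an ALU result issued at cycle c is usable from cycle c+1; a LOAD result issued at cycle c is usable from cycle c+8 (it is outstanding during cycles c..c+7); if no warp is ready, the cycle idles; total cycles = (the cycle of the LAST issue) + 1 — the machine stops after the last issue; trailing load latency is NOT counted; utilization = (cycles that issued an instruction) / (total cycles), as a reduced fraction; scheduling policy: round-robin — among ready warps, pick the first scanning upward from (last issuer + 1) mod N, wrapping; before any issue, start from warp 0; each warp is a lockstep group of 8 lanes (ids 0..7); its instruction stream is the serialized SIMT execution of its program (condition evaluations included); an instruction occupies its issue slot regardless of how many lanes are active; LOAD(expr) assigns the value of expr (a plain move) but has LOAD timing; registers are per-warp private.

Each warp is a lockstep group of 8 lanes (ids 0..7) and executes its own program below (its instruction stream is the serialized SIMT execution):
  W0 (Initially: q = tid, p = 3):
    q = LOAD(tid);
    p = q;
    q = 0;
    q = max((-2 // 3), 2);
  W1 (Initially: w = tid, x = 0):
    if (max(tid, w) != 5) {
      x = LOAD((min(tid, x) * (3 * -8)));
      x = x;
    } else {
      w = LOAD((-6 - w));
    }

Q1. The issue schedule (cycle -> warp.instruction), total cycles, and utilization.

cycle 0: W0.I0
cycle 1: W1.I0
cycle 2: W1.I1
cycle 3: idle
cycle 4: idle
cycle 5: idle
cycle 6: idle
cycle 7: idle
cycle 8: W0.I1
cycle 9: W0.I2
cycle 10: W1.I2
cycle 11: W0.I3
cycle 12: W1.I3

Answer: 13 cycles, utilization 8/13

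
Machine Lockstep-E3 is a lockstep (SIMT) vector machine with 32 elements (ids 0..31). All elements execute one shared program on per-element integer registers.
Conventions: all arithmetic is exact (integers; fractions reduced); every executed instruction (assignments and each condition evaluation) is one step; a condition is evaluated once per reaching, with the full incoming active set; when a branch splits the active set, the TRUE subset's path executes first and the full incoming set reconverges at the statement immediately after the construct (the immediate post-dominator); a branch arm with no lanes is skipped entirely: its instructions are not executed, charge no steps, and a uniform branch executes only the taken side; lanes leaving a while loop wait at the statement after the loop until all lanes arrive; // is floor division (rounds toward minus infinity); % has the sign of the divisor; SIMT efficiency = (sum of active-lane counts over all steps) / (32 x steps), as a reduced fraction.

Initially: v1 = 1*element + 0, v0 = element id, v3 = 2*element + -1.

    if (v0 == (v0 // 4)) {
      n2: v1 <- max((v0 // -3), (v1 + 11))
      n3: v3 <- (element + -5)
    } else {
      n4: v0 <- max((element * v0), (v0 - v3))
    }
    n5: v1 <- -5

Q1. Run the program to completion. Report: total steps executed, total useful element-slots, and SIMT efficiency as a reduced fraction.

Answer: 5 steps, 97 useful, 97/160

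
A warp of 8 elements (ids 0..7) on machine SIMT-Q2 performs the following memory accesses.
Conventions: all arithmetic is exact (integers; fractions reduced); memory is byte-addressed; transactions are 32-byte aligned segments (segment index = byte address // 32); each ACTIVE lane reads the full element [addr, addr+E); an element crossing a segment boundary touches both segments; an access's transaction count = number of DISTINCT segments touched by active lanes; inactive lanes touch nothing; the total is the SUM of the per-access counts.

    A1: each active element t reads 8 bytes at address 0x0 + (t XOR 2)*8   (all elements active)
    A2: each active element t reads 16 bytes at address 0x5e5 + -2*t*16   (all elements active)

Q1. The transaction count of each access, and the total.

A1: 2 transactions
A2: 8 transactions

Answer: 2,8; total 10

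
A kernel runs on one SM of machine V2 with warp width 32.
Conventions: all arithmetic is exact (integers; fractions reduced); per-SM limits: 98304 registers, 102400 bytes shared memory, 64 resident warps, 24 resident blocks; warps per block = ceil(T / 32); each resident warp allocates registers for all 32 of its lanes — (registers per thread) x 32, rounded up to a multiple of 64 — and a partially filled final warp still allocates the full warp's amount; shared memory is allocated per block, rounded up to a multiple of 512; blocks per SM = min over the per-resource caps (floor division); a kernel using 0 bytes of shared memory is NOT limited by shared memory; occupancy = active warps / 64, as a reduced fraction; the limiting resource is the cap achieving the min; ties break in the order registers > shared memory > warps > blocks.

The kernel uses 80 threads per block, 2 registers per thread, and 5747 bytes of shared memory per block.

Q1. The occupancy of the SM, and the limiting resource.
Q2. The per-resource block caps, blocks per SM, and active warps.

Answer: occupancy 3/4, limited by shared memory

registers: 512 blocks
shared memory: 16 blocks
warps: 21 blocks
blocks: 24 blocks

Answer: 16 blocks, 48 active warps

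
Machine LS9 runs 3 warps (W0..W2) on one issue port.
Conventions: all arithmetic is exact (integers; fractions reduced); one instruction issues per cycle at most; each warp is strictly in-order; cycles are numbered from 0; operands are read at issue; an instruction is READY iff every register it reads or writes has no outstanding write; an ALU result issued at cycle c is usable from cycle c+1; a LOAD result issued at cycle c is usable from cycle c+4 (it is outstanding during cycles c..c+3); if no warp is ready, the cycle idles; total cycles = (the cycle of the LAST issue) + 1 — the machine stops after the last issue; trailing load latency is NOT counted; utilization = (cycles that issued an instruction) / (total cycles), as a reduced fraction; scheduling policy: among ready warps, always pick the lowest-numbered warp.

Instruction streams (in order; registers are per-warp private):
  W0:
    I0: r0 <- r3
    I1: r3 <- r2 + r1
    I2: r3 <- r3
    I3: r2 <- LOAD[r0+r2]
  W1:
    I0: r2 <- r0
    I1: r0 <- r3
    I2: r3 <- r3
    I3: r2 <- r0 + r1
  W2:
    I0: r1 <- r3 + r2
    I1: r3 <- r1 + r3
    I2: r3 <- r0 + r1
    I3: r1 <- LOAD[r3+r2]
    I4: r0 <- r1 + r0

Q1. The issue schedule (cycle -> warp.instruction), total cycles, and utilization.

cycle 0: W0.I0
cycle 1: W0.I1
cycle 2: W0.I2
cycle 3: W0.I3
cycle 4: W1.I0
cycle 5: W1.I1
cycle 6: W1.I2
cycle 7: W1.I3
cycle 8: W2.I0
cycle 9: W2.I1
cycle 10: W2.I2
cycle 11: W2.I3
cycle 12: idle
cycle 13: idle
cycle 14: idle
cycle 15: W2.I4

Answer: 16 cycles, utilization 13/16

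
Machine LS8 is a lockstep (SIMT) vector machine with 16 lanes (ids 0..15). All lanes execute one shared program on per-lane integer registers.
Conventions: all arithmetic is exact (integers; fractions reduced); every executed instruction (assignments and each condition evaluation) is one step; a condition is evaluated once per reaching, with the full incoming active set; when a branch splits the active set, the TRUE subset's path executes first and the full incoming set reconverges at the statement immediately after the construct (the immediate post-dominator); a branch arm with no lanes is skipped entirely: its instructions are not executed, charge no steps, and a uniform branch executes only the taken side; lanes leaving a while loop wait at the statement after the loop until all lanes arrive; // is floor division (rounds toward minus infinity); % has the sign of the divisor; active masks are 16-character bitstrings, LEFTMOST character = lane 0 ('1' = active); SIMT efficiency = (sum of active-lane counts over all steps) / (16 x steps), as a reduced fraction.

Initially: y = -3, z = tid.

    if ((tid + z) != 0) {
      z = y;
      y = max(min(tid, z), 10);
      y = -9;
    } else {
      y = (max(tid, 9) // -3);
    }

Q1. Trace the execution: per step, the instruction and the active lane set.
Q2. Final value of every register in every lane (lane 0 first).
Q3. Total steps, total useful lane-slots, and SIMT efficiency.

step 0: eval ((tid + z) != 0)        1111111111111111
step 1: z <- y                       0111111111111111
step 2: y <- max(min(tid, z), 10)    0111111111111111
step 3: y <- -9                      0111111111111111
step 4: y <- (max(tid, 9) // -3)     1000000000000000

Answer: 5 steps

y: -3,-9,-9,-9,-9,-9,-9,-9,-9,-9,-9,-9,-9,-9,-9,-9
z: 0,-3,-3,-3,-3,-3,-3,-3,-3,-3,-3,-3,-3,-3,-3,-3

steps = 5; useful = 62; efficiency = 62/80 = 31/40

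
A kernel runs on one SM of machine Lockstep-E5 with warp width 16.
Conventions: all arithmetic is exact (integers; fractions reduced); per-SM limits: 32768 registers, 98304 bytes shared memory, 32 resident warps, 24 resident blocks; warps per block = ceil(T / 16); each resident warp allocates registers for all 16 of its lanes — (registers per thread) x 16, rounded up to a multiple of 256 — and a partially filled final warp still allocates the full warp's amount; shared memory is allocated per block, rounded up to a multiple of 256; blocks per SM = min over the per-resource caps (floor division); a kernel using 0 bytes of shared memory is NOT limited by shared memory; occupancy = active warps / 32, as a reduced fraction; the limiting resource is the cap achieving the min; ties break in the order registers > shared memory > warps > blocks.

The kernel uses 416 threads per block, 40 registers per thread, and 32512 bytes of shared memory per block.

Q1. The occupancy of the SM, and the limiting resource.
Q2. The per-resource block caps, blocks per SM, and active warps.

Answer: occupancy 13/16, limited by registers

registers: 1 block
shared memory: 3 blocks
warps: 1 block
blocks: 24 blocks

Answer: 1 block, 26 active warps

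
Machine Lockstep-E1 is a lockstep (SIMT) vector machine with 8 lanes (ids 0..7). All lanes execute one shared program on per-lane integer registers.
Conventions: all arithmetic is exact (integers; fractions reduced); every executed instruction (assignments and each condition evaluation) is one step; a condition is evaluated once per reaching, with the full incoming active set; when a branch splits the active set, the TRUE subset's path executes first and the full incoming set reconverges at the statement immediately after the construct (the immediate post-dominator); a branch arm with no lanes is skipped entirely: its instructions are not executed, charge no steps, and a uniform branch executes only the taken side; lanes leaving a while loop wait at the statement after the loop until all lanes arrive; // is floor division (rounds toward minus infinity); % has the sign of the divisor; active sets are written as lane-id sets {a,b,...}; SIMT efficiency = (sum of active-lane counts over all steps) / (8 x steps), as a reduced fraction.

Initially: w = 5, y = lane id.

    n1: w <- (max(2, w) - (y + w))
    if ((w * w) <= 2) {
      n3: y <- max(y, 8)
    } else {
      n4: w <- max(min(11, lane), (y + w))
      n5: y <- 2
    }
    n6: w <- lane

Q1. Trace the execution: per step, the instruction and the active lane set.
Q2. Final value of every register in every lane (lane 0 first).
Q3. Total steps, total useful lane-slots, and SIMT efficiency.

step 0: w <- (max(2, w) - (y + w))   {0,1,2,3,4,5,6,7}
step 1: eval ((w * w) <= 2)          {0,1,2,3,4,5,6,7}
step 2: y <- max(y, 8)               {0,1}
step 3: w <- max(min(11, lane), (y + w)) {2,3,4,5,6,7}
step 4: y <- 2                       {2,3,4,5,6,7}
step 5: w <- lane                    {0,1,2,3,4,5,6,7}

Answer: 6 steps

w: 0,1,2,3,4,5,6,7
y: 8,8,2,2,2,2,2,2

steps = 6; useful = 38; efficiency = 38/48 = 19/24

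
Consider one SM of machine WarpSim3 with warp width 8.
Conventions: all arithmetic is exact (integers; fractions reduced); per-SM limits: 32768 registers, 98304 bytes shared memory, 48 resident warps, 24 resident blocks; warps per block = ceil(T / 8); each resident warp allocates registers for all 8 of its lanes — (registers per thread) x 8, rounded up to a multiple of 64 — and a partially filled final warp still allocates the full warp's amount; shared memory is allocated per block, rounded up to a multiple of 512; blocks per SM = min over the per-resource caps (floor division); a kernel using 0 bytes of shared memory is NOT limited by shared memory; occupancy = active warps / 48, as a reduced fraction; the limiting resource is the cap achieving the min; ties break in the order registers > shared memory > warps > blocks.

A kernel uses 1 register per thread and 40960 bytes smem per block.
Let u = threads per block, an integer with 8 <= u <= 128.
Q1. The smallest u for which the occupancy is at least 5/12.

Answer: u = 73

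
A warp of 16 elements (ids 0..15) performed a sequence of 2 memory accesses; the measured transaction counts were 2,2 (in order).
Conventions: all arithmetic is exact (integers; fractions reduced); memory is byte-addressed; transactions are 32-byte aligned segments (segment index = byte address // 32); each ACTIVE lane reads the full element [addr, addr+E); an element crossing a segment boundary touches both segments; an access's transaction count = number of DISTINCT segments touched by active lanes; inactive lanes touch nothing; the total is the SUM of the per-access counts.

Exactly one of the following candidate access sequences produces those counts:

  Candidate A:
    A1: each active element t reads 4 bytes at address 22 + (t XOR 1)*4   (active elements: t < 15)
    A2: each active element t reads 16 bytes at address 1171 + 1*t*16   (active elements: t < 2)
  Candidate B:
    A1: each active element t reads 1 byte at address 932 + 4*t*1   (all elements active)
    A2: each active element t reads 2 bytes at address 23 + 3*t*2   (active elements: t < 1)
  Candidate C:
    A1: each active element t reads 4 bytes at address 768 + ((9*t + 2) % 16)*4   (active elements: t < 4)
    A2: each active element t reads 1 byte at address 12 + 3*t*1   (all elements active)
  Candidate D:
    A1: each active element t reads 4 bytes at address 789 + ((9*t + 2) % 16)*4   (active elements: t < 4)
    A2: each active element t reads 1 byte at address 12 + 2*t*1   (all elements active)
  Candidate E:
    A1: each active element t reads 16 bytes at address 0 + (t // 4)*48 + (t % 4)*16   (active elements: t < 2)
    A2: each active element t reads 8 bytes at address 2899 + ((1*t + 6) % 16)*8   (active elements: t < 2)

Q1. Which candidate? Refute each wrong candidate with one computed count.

A: A1 gives 3 transactions, not 2
B: A1 gives 3 transactions, not 2
D: A1 gives 3 transactions, not 2
E: A1 gives 1 transaction, not 2
C: all counts match (2,2)

Answer: C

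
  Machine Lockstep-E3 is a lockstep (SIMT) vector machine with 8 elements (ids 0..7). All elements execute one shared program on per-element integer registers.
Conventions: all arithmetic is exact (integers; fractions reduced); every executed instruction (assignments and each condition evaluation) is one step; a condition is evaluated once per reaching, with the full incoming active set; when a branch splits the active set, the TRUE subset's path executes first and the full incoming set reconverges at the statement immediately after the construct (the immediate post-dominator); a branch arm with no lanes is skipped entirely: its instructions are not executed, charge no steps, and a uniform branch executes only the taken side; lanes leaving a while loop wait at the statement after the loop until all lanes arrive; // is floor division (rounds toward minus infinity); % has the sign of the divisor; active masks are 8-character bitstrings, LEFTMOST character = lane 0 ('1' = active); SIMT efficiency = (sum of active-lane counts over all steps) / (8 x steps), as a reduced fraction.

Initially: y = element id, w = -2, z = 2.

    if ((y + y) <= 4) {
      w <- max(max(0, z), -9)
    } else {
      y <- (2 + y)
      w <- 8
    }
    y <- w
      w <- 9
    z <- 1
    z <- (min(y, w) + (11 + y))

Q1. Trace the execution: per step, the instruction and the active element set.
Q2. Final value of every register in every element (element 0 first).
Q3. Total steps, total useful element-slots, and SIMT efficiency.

step 0: eval ((y + y) <= 4)          11111111
step 1: w <- max(max(0, z), -9)      11100000
step 2: y <- (2 + y)                 00011111
step 3: w <- 8                       00011111
step 4: y <- w                       11111111
step 5: w <- 9                       11111111
step 6: z <- 1                       11111111
step 7: z <- (min(y, w) + (11 + y))  11111111

Answer: 8 steps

y: 2,2,2,8,8,8,8,8
w: 9,9,9,9,9,9,9,9
z: 15,15,15,27,27,27,27,27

steps = 8; useful = 53; efficiency = 53/64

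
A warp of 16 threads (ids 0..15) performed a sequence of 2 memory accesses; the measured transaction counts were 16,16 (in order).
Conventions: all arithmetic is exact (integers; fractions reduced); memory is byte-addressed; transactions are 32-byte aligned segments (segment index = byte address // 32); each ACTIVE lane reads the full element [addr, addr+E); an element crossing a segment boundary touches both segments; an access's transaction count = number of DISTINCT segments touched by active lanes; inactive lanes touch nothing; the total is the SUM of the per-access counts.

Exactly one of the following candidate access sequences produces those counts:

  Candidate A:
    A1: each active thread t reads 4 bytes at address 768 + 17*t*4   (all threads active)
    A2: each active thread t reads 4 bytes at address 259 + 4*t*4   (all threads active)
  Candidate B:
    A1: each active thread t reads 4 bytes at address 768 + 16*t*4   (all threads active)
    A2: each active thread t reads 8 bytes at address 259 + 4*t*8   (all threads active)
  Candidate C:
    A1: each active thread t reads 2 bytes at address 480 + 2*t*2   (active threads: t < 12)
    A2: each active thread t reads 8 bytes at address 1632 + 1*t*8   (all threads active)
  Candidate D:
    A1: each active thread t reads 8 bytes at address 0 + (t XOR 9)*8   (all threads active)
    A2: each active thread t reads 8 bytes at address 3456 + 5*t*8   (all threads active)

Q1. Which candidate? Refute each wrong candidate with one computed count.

A: A2 gives 8 transactions, not 16
C: A1 gives 2 transactions, not 16
D: A1 gives 4 transactions, not 16
B: all counts match (16,16)

Answer: B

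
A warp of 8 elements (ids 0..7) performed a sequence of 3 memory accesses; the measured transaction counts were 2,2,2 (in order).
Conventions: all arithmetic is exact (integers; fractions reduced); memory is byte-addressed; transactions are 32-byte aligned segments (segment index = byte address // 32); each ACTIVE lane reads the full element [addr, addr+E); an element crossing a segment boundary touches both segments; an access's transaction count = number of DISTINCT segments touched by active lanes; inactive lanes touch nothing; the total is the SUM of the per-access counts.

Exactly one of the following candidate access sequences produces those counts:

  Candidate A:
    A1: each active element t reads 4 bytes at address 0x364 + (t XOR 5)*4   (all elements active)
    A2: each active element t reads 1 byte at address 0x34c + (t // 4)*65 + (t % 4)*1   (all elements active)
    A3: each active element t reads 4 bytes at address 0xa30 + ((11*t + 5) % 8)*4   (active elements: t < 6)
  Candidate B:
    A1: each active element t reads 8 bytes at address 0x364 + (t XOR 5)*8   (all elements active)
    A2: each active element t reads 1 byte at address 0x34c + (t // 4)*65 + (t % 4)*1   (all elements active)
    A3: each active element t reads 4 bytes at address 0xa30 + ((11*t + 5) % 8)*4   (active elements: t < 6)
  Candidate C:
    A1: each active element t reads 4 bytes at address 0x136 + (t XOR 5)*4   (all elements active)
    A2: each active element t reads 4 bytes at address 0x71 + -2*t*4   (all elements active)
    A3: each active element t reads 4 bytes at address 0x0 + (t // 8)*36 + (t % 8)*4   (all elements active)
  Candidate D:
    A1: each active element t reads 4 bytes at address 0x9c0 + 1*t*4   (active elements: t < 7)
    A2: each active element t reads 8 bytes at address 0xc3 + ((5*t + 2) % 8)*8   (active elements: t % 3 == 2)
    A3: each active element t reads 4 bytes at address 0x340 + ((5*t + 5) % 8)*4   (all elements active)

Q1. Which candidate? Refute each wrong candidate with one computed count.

B: A1 gives 3 transactions, not 2
C: A2 gives 3 transactions, not 2
D: A1 gives 1 transaction, not 2
A: all counts match (2,2,2)

Answer: A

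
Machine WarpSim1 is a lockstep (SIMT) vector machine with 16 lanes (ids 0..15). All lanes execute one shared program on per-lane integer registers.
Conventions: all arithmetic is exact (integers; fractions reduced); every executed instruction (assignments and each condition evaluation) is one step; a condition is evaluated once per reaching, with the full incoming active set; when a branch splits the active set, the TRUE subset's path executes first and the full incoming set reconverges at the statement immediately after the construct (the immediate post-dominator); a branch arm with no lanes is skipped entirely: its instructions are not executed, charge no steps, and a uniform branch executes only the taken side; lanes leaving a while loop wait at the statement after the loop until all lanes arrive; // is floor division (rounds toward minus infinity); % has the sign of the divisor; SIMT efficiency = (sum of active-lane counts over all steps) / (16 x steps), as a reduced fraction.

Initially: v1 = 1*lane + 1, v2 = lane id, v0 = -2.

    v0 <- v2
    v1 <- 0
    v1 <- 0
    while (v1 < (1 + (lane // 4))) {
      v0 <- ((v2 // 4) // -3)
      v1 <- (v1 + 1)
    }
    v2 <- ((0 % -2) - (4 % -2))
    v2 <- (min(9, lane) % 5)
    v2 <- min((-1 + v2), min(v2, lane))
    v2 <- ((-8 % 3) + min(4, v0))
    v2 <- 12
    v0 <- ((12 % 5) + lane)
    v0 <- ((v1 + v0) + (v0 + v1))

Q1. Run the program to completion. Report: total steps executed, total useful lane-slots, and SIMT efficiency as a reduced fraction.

Answer: 23 steps, 296 useful, 37/46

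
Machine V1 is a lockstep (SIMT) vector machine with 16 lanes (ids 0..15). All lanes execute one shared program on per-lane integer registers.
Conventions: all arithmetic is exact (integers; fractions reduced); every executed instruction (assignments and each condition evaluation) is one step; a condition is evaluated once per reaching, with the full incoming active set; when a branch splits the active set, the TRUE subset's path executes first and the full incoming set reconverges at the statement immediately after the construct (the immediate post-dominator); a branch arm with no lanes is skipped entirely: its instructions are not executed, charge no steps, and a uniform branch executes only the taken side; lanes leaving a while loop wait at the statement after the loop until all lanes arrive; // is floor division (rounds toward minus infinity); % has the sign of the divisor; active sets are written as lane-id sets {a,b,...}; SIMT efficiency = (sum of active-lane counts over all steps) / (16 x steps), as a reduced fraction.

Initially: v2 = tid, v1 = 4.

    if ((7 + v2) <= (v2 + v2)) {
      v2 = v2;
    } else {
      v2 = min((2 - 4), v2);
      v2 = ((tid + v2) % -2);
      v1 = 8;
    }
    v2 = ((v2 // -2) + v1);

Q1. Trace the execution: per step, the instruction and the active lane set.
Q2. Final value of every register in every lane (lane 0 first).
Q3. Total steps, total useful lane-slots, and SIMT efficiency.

step 0: eval ((7 + v2) <= (v2 + v2)) {0,1,2,3,4,5,6,7,8,9,10,11,12,13,14,15}
step 1: v2 <- v2                     {7,8,9,10,11,12,13,14,15}
step 2: v2 <- min((2 - 4), v2)       {0,1,2,3,4,5,6}
step 3: v2 <- ((tid + v2) % -2)      {0,1,2,3,4,5,6}
step 4: v1 <- 8                      {0,1,2,3,4,5,6}
step 5: v2 <- ((v2 // -2) + v1)      {0,1,2,3,4,5,6,7,8,9,10,11,12,13,14,15}

Answer: 6 steps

v2: 8,8,8,8,8,8,8,0,0,-1,-1,-2,-2,-3,-3,-4
v1: 8,8,8,8,8,8,8,4,4,4,4,4,4,4,4,4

steps = 6; useful = 62; efficiency = 62/96 = 31/48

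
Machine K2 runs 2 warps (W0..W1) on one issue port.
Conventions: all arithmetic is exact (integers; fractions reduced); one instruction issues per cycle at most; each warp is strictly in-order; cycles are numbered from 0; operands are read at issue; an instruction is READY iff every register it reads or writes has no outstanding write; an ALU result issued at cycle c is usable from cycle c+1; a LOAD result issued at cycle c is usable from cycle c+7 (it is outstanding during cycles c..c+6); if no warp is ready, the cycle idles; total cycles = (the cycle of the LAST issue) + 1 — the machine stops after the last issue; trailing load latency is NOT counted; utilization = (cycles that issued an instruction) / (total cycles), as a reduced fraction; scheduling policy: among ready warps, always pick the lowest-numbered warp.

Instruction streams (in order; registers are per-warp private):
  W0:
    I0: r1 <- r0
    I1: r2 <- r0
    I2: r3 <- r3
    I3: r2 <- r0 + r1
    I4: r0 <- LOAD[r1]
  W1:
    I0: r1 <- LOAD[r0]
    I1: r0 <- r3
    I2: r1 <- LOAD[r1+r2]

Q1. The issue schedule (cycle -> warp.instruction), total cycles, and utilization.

cycle 0: W0.I0
cycle 1: W0.I1
cycle 2: W0.I2
cycle 3: W0.I3
cycle 4: W0.I4
cycle 5: W1.I0
cycle 6: W1.I1
cycle 7: idle
cycle 8: idle
cycle 9: idle
cycle 10: idle
cycle 11: idle
cycle 12: W1.I2

Answer: 13 cycles, utilization 8/13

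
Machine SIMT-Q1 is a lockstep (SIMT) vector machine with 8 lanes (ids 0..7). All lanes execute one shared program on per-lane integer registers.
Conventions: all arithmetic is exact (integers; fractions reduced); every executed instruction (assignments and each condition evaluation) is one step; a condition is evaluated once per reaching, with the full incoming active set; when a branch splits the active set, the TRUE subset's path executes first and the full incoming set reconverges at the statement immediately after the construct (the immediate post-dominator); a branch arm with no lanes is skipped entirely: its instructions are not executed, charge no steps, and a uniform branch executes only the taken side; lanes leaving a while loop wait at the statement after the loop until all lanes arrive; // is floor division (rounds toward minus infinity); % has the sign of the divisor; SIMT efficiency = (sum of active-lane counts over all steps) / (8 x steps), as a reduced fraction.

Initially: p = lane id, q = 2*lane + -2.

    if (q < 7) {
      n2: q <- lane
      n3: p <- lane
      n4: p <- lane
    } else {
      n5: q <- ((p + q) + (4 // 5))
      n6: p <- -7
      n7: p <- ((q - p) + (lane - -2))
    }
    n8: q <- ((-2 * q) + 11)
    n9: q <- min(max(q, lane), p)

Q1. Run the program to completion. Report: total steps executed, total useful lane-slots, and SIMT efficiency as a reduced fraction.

Answer: 9 steps, 48 useful, 2/3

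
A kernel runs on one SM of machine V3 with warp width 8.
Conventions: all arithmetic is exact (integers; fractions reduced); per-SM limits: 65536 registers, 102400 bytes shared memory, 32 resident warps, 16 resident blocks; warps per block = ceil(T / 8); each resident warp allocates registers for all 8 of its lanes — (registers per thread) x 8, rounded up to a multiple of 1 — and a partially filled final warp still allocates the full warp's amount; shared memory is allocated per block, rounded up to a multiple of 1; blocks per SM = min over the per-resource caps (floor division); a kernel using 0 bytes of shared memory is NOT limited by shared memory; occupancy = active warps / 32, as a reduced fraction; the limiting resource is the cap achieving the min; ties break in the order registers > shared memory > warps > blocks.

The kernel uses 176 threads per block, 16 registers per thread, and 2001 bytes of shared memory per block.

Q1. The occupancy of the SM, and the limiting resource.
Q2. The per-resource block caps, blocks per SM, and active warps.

Answer: occupancy 11/16, limited by warps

registers: 23 blocks
shared memory: 51 blocks
warps: 1 block
blocks: 16 blocks

Answer: 1 block, 22 active warps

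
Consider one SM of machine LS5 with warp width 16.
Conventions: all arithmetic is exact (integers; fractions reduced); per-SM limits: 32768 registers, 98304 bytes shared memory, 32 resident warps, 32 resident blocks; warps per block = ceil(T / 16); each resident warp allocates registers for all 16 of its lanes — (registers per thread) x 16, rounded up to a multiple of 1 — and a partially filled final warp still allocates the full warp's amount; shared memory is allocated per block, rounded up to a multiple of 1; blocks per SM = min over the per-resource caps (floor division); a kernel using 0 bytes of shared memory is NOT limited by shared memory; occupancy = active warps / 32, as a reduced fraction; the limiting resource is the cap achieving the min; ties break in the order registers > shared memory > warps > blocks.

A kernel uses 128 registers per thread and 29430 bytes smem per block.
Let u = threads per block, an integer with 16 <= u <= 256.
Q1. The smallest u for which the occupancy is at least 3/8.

Answer: u = 49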